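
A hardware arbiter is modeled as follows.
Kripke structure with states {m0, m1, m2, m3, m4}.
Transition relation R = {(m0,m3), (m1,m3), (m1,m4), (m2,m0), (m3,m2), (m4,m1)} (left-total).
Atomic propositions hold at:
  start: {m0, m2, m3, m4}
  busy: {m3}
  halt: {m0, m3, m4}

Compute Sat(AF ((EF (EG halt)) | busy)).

{m0, m2, m3}

EG halt: greatest fixpoint, start Z0 = {m0, m3, m4}, keep only states in Sat with some successor in Z. Z1 = {m0}; Z2 = ∅; fixed.
Sat(EG halt) = ∅
EF (EG halt): least fixpoint, start Z0 = ∅, add states with some successor in Z. Already a fixed point.
Sat(EF (EG halt)) = ∅
Sat((EF (EG halt)) | busy) = {m3}
AF ((EF (EG halt)) | busy): least fixpoint, start Z0 = {m3}, add states with every successor in Z. Z1 = {m0, m3}; Z2 = {m0, m2, m3}; fixed.
Sat(AF ((EF (EG halt)) | busy)) = {m0, m2, m3}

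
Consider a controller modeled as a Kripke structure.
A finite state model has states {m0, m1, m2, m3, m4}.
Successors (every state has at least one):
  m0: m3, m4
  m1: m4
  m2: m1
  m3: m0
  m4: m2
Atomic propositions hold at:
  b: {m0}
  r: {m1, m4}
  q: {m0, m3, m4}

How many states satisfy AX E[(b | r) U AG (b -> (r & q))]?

4

Sat(b | r) = {m0, m1, m4}
Sat(r & q) = {m4}
Sat(b -> (r & q)) = {m1, m2, m3, m4}
AG (b -> (r & q)): greatest fixpoint, start Z0 = {m1, m2, m3, m4}, keep only states in Sat with every successor in Z. Z1 = {m1, m2, m4}; fixed.
Sat(AG (b -> (r & q))) = {m1, m2, m4}
E[(b | r) U AG (b -> (r & q))]: least fixpoint, start Z0 = Sat(AG (b -> (r & q))) = {m1, m2, m4}, add states in Sat(b | r) with some successor in Z. Z1 = {m0, m1, m2, m4}; fixed.
Sat(E[(b | r) U AG (b -> (r & q))]) = {m0, m1, m2, m4}
Sat(AX E[(b | r) U AG (b -> (r & q))]) = {s : every successor in {m0, m1, m2, m4}} = {m1, m2, m3, m4}
|Sat(AX E[(b | r) U AG (b -> (r & q))])| = |{m1, m2, m3, m4}| = 4.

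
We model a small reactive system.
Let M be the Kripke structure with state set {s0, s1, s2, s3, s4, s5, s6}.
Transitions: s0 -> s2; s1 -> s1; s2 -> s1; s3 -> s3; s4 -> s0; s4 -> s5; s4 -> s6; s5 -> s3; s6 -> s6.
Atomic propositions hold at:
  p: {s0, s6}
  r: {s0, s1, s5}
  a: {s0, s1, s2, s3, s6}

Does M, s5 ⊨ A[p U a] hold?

A[p U a]: least fixpoint, start Z0 = Sat(a) = {s0, s1, s2, s3, s6}, add states in Sat(p) with every successor in Z. Already a fixed point.
Sat(A[p U a]) = {s0, s1, s2, s3, s6}
s5 ∉ Sat(A[p U a]) = {s0, s1, s2, s3, s6}, so the formula does not hold at s5.

No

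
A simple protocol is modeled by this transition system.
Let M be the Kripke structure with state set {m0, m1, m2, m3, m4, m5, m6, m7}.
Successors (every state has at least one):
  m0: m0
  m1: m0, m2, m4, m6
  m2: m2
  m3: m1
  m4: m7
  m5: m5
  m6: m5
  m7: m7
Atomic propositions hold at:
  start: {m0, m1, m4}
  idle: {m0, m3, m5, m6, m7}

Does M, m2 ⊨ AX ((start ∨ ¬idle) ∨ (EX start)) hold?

Yes

Sat(¬idle) = {m1, m2, m4}
Sat(start ∨ ¬idle) = {m0, m1, m2, m4}
Sat(EX start) = {s : some successor in {m0, m1, m4}} = {m0, m1, m3}
Sat((start ∨ ¬idle) ∨ (EX start)) = {m0, m1, m2, m3, m4}
Sat(AX ((start ∨ ¬idle) ∨ (EX start))) = {s : every successor in {m0, m1, m2, m3, m4}} = {m0, m2, m3}
m2 ∈ Sat(AX ((start ∨ ¬idle) ∨ (EX start))) = {m0, m2, m3}, so the formula holds at m2.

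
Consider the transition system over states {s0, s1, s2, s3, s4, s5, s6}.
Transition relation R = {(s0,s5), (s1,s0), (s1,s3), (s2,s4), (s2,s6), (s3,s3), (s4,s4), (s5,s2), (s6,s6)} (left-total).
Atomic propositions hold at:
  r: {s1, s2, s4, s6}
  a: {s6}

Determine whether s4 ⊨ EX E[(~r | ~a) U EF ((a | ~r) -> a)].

Sat(~r) = {s0, s3, s5}
Sat(~a) = {s0, s1, s2, s3, s4, s5}
Sat(~r | ~a) = {s0, s1, s2, s3, s4, s5}
Sat(a | ~r) = {s0, s3, s5, s6}
Sat((a | ~r) -> a) = {s1, s2, s4, s6}
EF ((a | ~r) -> a): least fixpoint, start Z0 = {s1, s2, s4, s6}, add states with some successor in Z. Z1 = {s1, s2, s4, s5, s6}; Z2 = {s0, s1, s2, s4, s5, s6}; fixed.
Sat(EF ((a | ~r) -> a)) = {s0, s1, s2, s4, s5, s6}
E[(~r | ~a) U EF ((a | ~r) -> a)]: least fixpoint, start Z0 = Sat(EF ((a | ~r) -> a)) = {s0, s1, s2, s4, s5, s6}, add states in Sat(~r | ~a) with some successor in Z. Already a fixed point.
Sat(E[(~r | ~a) U EF ((a | ~r) -> a)]) = {s0, s1, s2, s4, s5, s6}
Sat(EX E[(~r | ~a) U EF ((a | ~r) -> a)]) = {s : some successor in {s0, s1, s2, s4, s5, s6}} = {s0, s1, s2, s4, s5, s6}
s4 ∈ Sat(EX E[(~r | ~a) U EF ((a | ~r) -> a)]) = {s0, s1, s2, s4, s5, s6}, so the formula holds at s4.

Yes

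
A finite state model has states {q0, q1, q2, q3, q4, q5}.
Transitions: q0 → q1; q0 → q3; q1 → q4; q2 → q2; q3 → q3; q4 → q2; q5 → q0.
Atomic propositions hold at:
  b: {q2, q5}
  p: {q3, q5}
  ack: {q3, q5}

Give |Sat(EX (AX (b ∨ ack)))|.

5

Sat(b ∨ ack) = {q2, q3, q5}
Sat(AX (b ∨ ack)) = {s : every successor in {q2, q3, q5}} = {q2, q3, q4}
Sat(EX (AX (b ∨ ack))) = {s : some successor in {q2, q3, q4}} = {q0, q1, q2, q3, q4}
|Sat(EX (AX (b ∨ ack)))| = |{q0, q1, q2, q3, q4}| = 5.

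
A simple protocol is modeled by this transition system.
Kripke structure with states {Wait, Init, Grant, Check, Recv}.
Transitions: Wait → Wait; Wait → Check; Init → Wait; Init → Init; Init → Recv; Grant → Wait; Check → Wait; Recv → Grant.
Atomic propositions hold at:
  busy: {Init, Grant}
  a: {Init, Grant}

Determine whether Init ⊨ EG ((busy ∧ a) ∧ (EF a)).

Sat(busy ∧ a) = {Init, Grant}
EF a: least fixpoint, start Z0 = {Init, Grant}, add states with some successor in Z. Z1 = {Init, Grant, Recv}; fixed.
Sat(EF a) = {Init, Grant, Recv}
Sat((busy ∧ a) ∧ (EF a)) = {Init, Grant}
EG ((busy ∧ a) ∧ (EF a)): greatest fixpoint, start Z0 = {Init, Grant}, keep only states in Sat with some successor in Z. Z1 = {Init}; fixed.
Sat(EG ((busy ∧ a) ∧ (EF a))) = {Init}
Init ∈ Sat(EG ((busy ∧ a) ∧ (EF a))) = {Init}, so the formula holds at Init.

Yes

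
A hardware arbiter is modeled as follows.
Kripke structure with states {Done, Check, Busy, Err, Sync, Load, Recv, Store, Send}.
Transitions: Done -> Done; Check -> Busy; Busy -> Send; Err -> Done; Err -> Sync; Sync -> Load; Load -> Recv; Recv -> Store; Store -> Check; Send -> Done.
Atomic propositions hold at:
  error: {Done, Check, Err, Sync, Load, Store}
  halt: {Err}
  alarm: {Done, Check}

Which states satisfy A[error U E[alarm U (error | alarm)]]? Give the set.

Sat(error | alarm) = {Done, Check, Err, Sync, Load, Store}
E[alarm U (error | alarm)]: least fixpoint, start Z0 = Sat((error | alarm)) = {Done, Check, Err, Sync, Load, Store}, add states in Sat(alarm) with some successor in Z. Already a fixed point.
Sat(E[alarm U (error | alarm)]) = {Done, Check, Err, Sync, Load, Store}
A[error U E[alarm U (error | alarm)]]: least fixpoint, start Z0 = Sat(E[alarm U (error | alarm)]) = {Done, Check, Err, Sync, Load, Store}, add states in Sat(error) with every successor in Z. Already a fixed point.
Sat(A[error U E[alarm U (error | alarm)]]) = {Done, Check, Err, Sync, Load, Store}

{Done, Check, Err, Sync, Load, Store}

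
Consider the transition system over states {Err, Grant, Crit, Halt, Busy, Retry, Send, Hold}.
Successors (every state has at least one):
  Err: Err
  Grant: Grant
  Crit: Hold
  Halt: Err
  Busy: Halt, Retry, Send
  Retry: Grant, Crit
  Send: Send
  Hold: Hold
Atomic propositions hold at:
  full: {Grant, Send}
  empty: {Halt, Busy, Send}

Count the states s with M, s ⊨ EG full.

2

EG full: greatest fixpoint, start Z0 = {Grant, Send}, keep only states in Sat with some successor in Z. Already a fixed point.
Sat(EG full) = {Grant, Send}
|Sat(EG full)| = |{Grant, Send}| = 2.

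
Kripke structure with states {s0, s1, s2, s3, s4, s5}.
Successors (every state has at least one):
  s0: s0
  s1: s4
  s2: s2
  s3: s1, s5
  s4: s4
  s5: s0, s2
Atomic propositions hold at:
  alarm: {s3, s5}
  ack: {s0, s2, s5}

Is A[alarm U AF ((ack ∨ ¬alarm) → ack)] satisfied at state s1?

Sat(¬alarm) = {s0, s1, s2, s4}
Sat(ack ∨ ¬alarm) = {s0, s1, s2, s4, s5}
Sat((ack ∨ ¬alarm) → ack) = {s0, s2, s3, s5}
AF ((ack ∨ ¬alarm) → ack): least fixpoint, start Z0 = {s0, s2, s3, s5}, add states with every successor in Z. Already a fixed point.
Sat(AF ((ack ∨ ¬alarm) → ack)) = {s0, s2, s3, s5}
A[alarm U AF ((ack ∨ ¬alarm) → ack)]: least fixpoint, start Z0 = Sat(AF ((ack ∨ ¬alarm) → ack)) = {s0, s2, s3, s5}, add states in Sat(alarm) with every successor in Z. Already a fixed point.
Sat(A[alarm U AF ((ack ∨ ¬alarm) → ack)]) = {s0, s2, s3, s5}
s1 ∉ Sat(A[alarm U AF ((ack ∨ ¬alarm) → ack)]) = {s0, s2, s3, s5}, so the formula does not hold at s1.

No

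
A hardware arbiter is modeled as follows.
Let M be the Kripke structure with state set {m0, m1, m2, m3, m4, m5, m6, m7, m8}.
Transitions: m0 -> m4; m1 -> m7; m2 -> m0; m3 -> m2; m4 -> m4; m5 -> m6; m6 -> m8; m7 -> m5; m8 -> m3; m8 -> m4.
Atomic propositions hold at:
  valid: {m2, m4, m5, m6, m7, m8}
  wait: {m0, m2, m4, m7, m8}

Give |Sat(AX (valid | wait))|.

Sat(valid | wait) = {m0, m2, m4, m5, m6, m7, m8}
Sat(AX (valid | wait)) = {s : every successor in {m0, m2, m4, m5, m6, m7, m8}} = {m0, m1, m2, m3, m4, m5, m6, m7}
|Sat(AX (valid | wait))| = |{m0, m1, m2, m3, m4, m5, m6, m7}| = 8.

8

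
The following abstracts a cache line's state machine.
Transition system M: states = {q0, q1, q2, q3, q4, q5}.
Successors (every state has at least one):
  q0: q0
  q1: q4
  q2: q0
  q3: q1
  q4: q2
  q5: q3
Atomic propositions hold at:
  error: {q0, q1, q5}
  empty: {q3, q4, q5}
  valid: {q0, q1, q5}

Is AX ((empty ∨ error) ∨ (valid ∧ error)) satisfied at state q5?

Yes

Sat(empty ∨ error) = {q0, q1, q3, q4, q5}
Sat(valid ∧ error) = {q0, q1, q5}
Sat((empty ∨ error) ∨ (valid ∧ error)) = {q0, q1, q3, q4, q5}
Sat(AX ((empty ∨ error) ∨ (valid ∧ error))) = {s : every successor in {q0, q1, q3, q4, q5}} = {q0, q1, q2, q3, q5}
q5 ∈ Sat(AX ((empty ∨ error) ∨ (valid ∧ error))) = {q0, q1, q2, q3, q5}, so the formula holds at q5.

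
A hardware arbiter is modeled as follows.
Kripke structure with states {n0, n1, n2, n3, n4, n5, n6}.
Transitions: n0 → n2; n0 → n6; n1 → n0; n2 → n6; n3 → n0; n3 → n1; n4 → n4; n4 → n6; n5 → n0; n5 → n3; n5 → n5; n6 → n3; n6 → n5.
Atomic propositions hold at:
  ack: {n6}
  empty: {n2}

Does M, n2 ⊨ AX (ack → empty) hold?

Sat(ack → empty) = {n0, n1, n2, n3, n4, n5}
Sat(AX (ack → empty)) = {s : every successor in {n0, n1, n2, n3, n4, n5}} = {n1, n3, n5, n6}
n2 ∉ Sat(AX (ack → empty)) = {n1, n3, n5, n6}, so the formula does not hold at n2.

No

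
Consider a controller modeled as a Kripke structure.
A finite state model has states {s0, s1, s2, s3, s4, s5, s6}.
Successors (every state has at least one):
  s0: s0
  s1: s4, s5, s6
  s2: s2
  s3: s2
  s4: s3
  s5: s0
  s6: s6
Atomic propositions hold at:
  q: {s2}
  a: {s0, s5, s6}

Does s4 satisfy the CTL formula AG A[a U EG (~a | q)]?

Sat(~a) = {s1, s2, s3, s4}
Sat(~a | q) = {s1, s2, s3, s4}
EG (~a | q): greatest fixpoint, start Z0 = {s1, s2, s3, s4}, keep only states in Sat with some successor in Z. Already a fixed point.
Sat(EG (~a | q)) = {s1, s2, s3, s4}
A[a U EG (~a | q)]: least fixpoint, start Z0 = Sat(EG (~a | q)) = {s1, s2, s3, s4}, add states in Sat(a) with every successor in Z. Already a fixed point.
Sat(A[a U EG (~a | q)]) = {s1, s2, s3, s4}
AG A[a U EG (~a | q)]: greatest fixpoint, start Z0 = {s1, s2, s3, s4}, keep only states in Sat with every successor in Z. Z1 = {s2, s3, s4}; fixed.
Sat(AG A[a U EG (~a | q)]) = {s2, s3, s4}
s4 ∈ Sat(AG A[a U EG (~a | q)]) = {s2, s3, s4}, so the formula holds at s4.

Yes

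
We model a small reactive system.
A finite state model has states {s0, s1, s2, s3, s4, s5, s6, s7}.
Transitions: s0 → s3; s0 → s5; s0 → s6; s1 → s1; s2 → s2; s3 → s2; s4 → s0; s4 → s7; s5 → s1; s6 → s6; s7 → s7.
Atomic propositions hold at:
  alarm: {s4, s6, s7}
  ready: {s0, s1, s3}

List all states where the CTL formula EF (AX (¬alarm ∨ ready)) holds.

Sat(¬alarm) = {s0, s1, s2, s3, s5}
Sat(¬alarm ∨ ready) = {s0, s1, s2, s3, s5}
Sat(AX (¬alarm ∨ ready)) = {s : every successor in {s0, s1, s2, s3, s5}} = {s1, s2, s3, s5}
EF (AX (¬alarm ∨ ready)): least fixpoint, start Z0 = {s1, s2, s3, s5}, add states with some successor in Z. Z1 = {s0, s1, s2, s3, s5}; Z2 = {s0, s1, s2, s3, s4, s5}; fixed.
Sat(EF (AX (¬alarm ∨ ready))) = {s0, s1, s2, s3, s4, s5}

{s0, s1, s2, s3, s4, s5}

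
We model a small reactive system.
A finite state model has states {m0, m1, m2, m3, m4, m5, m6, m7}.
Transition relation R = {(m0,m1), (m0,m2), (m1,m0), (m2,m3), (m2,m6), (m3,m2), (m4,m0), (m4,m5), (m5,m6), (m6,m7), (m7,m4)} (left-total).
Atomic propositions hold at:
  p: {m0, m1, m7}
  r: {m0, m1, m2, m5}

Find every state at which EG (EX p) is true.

Sat(EX p) = {s : some successor in {m0, m1, m7}} = {m0, m1, m4, m6}
EG (EX p): greatest fixpoint, start Z0 = {m0, m1, m4, m6}, keep only states in Sat with some successor in Z. Z1 = {m0, m1, m4}; fixed.
Sat(EG (EX p)) = {m0, m1, m4}

{m0, m1, m4}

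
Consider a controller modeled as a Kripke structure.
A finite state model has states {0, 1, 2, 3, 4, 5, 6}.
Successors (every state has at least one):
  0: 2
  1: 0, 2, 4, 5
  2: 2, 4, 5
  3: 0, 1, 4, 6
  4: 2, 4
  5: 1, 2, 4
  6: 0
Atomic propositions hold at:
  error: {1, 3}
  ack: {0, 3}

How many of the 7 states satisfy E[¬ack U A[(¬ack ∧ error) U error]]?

Sat(¬ack) = {1, 2, 4, 5, 6}
Sat(¬ack ∧ error) = {1}
A[(¬ack ∧ error) U error]: least fixpoint, start Z0 = Sat(error) = {1, 3}, add states in Sat(¬ack ∧ error) with every successor in Z. Already a fixed point.
Sat(A[(¬ack ∧ error) U error]) = {1, 3}
E[¬ack U A[(¬ack ∧ error) U error]]: least fixpoint, start Z0 = Sat(A[(¬ack ∧ error) U error]) = {1, 3}, add states in Sat(¬ack) with some successor in Z. Z1 = {1, 3, 5}; Z2 = {1, 2, 3, 5}; Z3 = {1, 2, 3, 4, 5}; fixed.
Sat(E[¬ack U A[(¬ack ∧ error) U error]]) = {1, 2, 3, 4, 5}
|Sat(E[¬ack U A[(¬ack ∧ error) U error]])| = |{1, 2, 3, 4, 5}| = 5.

5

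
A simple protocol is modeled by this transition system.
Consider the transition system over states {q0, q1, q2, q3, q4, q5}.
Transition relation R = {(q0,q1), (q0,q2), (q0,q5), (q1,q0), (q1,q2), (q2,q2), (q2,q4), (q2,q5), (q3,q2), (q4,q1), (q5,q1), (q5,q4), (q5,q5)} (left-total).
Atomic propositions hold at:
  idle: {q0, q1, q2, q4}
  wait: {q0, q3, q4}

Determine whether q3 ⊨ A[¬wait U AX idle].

Yes

Sat(¬wait) = {q1, q2, q5}
Sat(AX idle) = {s : every successor in {q0, q1, q2, q4}} = {q1, q3, q4}
A[¬wait U AX idle]: least fixpoint, start Z0 = Sat(AX idle) = {q1, q3, q4}, add states in Sat(¬wait) with every successor in Z. Already a fixed point.
Sat(A[¬wait U AX idle]) = {q1, q3, q4}
q3 ∈ Sat(A[¬wait U AX idle]) = {q1, q3, q4}, so the formula holds at q3.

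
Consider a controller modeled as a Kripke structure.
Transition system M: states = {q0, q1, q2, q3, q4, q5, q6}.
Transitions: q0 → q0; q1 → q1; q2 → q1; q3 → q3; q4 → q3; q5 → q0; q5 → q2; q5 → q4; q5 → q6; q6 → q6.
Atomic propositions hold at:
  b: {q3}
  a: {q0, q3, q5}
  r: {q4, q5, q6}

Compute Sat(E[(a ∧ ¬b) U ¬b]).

Sat(¬b) = {q0, q1, q2, q4, q5, q6}
Sat(a ∧ ¬b) = {q0, q5}
E[(a ∧ ¬b) U ¬b]: least fixpoint, start Z0 = Sat(¬b) = {q0, q1, q2, q4, q5, q6}, add states in Sat(a ∧ ¬b) with some successor in Z. Already a fixed point.
Sat(E[(a ∧ ¬b) U ¬b]) = {q0, q1, q2, q4, q5, q6}

{q0, q1, q2, q4, q5, q6}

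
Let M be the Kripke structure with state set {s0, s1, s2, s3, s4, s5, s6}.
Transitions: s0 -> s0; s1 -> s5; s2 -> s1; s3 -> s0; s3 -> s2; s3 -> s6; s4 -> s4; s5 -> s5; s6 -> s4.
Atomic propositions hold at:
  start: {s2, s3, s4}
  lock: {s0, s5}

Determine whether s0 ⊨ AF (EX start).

Sat(EX start) = {s : some successor in {s2, s3, s4}} = {s3, s4, s6}
AF (EX start): least fixpoint, start Z0 = {s3, s4, s6}, add states with every successor in Z. Already a fixed point.
Sat(AF (EX start)) = {s3, s4, s6}
s0 ∉ Sat(AF (EX start)) = {s3, s4, s6}, so the formula does not hold at s0.

No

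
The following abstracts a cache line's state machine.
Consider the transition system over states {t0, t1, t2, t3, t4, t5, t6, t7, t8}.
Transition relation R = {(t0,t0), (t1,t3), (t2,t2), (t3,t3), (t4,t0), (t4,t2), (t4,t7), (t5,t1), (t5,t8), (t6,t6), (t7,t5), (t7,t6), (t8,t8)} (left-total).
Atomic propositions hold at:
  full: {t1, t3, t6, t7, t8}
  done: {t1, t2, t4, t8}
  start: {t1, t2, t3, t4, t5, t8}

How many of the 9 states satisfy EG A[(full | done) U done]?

3

Sat(full | done) = {t1, t2, t3, t4, t6, t7, t8}
A[(full | done) U done]: least fixpoint, start Z0 = Sat(done) = {t1, t2, t4, t8}, add states in Sat(full | done) with every successor in Z. Already a fixed point.
Sat(A[(full | done) U done]) = {t1, t2, t4, t8}
EG A[(full | done) U done]: greatest fixpoint, start Z0 = {t1, t2, t4, t8}, keep only states in Sat with some successor in Z. Z1 = {t2, t4, t8}; fixed.
Sat(EG A[(full | done) U done]) = {t2, t4, t8}
|Sat(EG A[(full | done) U done])| = |{t2, t4, t8}| = 3.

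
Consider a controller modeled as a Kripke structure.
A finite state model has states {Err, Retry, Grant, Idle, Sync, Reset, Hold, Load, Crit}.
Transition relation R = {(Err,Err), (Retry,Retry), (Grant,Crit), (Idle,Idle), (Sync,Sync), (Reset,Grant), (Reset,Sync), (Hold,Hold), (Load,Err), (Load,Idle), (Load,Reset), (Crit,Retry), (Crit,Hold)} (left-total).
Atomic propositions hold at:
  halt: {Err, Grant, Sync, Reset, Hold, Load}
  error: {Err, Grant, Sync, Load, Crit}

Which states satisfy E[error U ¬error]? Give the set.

Sat(¬error) = {Retry, Idle, Reset, Hold}
E[error U ¬error]: least fixpoint, start Z0 = Sat(¬error) = {Retry, Idle, Reset, Hold}, add states in Sat(error) with some successor in Z. Z1 = {Retry, Idle, Reset, Hold, Load, Crit}; Z2 = {Retry, Grant, Idle, Reset, Hold, Load, Crit}; fixed.
Sat(E[error U ¬error]) = {Retry, Grant, Idle, Reset, Hold, Load, Crit}

{Retry, Grant, Idle, Reset, Hold, Load, Crit}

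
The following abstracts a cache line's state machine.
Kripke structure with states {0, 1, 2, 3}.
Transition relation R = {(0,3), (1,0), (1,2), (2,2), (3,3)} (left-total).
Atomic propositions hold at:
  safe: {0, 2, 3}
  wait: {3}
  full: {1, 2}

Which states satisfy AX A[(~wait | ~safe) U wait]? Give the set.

Sat(~wait) = {0, 1, 2}
Sat(~safe) = {1}
Sat(~wait | ~safe) = {0, 1, 2}
A[(~wait | ~safe) U wait]: least fixpoint, start Z0 = Sat(wait) = {3}, add states in Sat(~wait | ~safe) with every successor in Z. Z1 = {0, 3}; fixed.
Sat(A[(~wait | ~safe) U wait]) = {0, 3}
Sat(AX A[(~wait | ~safe) U wait]) = {s : every successor in {0, 3}} = {0, 3}

{0, 3}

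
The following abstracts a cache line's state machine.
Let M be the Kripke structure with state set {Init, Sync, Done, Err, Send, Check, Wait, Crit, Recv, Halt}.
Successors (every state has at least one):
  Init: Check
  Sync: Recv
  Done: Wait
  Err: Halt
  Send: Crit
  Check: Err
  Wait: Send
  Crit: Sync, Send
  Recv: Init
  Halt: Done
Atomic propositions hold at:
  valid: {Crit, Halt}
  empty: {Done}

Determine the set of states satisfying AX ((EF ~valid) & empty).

{Halt}

Sat(~valid) = {Init, Sync, Done, Err, Send, Check, Wait, Recv}
EF ~valid: least fixpoint, start Z0 = {Init, Sync, Done, Err, Send, Check, Wait, Recv}, add states with some successor in Z. Z1 = {Init, Sync, Done, Err, Send, Check, Wait, Crit, Recv, Halt}; fixed.
Sat(EF ~valid) = {Init, Sync, Done, Err, Send, Check, Wait, Crit, Recv, Halt}
Sat((EF ~valid) & empty) = {Done}
Sat(AX ((EF ~valid) & empty)) = {s : every successor in {Done}} = {Halt}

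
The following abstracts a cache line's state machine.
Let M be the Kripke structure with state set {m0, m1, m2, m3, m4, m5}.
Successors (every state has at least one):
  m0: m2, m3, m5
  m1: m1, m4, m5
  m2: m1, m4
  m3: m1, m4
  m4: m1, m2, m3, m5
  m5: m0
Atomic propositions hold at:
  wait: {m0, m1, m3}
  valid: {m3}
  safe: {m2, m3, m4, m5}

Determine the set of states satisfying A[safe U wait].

A[safe U wait]: least fixpoint, start Z0 = Sat(wait) = {m0, m1, m3}, add states in Sat(safe) with every successor in Z. Z1 = {m0, m1, m3, m5}; fixed.
Sat(A[safe U wait]) = {m0, m1, m3, m5}

{m0, m1, m3, m5}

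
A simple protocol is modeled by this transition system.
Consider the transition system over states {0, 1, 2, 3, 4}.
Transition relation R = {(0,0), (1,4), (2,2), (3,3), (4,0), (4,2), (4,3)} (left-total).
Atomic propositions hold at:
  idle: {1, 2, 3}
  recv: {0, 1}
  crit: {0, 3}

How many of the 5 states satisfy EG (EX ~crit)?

Sat(~crit) = {1, 2, 4}
Sat(EX ~crit) = {s : some successor in {1, 2, 4}} = {1, 2, 4}
EG (EX ~crit): greatest fixpoint, start Z0 = {1, 2, 4}, keep only states in Sat with some successor in Z. Already a fixed point.
Sat(EG (EX ~crit)) = {1, 2, 4}
|Sat(EG (EX ~crit))| = |{1, 2, 4}| = 3.

3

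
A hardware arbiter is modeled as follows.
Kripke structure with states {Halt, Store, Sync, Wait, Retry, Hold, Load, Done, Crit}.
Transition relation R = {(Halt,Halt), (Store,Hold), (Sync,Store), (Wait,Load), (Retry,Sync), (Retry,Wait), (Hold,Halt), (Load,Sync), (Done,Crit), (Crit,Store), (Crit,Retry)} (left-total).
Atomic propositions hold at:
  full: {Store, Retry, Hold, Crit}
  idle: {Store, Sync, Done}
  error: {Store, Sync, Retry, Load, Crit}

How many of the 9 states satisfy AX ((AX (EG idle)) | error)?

5

EG idle: greatest fixpoint, start Z0 = {Store, Sync, Done}, keep only states in Sat with some successor in Z. Z1 = {Sync}; Z2 = ∅; fixed.
Sat(EG idle) = ∅
Sat(AX (EG idle)) = {s : every successor in ∅} = ∅
Sat((AX (EG idle)) | error) = {Store, Sync, Retry, Load, Crit}
Sat(AX ((AX (EG idle)) | error)) = {s : every successor in {Store, Sync, Retry, Load, Crit}} = {Sync, Wait, Load, Done, Crit}
|Sat(AX ((AX (EG idle)) | error))| = |{Sync, Wait, Load, Done, Crit}| = 5.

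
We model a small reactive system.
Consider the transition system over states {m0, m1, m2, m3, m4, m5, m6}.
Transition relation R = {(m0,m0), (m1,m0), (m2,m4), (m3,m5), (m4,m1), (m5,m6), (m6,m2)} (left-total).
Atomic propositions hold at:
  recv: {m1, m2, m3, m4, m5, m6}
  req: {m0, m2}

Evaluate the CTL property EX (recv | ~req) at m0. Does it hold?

No

Sat(~req) = {m1, m3, m4, m5, m6}
Sat(recv | ~req) = {m1, m2, m3, m4, m5, m6}
Sat(EX (recv | ~req)) = {s : some successor in {m1, m2, m3, m4, m5, m6}} = {m2, m3, m4, m5, m6}
m0 ∉ Sat(EX (recv | ~req)) = {m2, m3, m4, m5, m6}, so the formula does not hold at m0.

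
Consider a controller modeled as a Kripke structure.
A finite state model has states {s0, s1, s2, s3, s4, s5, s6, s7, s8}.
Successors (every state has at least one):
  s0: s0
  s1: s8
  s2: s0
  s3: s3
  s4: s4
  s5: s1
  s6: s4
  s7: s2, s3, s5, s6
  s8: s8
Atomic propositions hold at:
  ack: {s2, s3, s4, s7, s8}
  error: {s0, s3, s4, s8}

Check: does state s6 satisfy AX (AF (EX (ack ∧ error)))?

Yes

Sat(ack ∧ error) = {s3, s4, s8}
Sat(EX (ack ∧ error)) = {s : some successor in {s3, s4, s8}} = {s1, s3, s4, s6, s7, s8}
AF (EX (ack ∧ error)): least fixpoint, start Z0 = {s1, s3, s4, s6, s7, s8}, add states with every successor in Z. Z1 = {s1, s3, s4, s5, s6, s7, s8}; fixed.
Sat(AF (EX (ack ∧ error))) = {s1, s3, s4, s5, s6, s7, s8}
Sat(AX (AF (EX (ack ∧ error)))) = {s : every successor in {s1, s3, s4, s5, s6, s7, s8}} = {s1, s3, s4, s5, s6, s8}
s6 ∈ Sat(AX (AF (EX (ack ∧ error)))) = {s1, s3, s4, s5, s6, s8}, so the formula holds at s6.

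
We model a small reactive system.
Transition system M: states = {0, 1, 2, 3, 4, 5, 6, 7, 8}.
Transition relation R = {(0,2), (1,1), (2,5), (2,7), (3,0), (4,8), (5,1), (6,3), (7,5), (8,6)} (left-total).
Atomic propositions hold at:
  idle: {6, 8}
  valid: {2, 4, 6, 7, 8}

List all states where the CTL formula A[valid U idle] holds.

{4, 6, 8}

A[valid U idle]: least fixpoint, start Z0 = Sat(idle) = {6, 8}, add states in Sat(valid) with every successor in Z. Z1 = {4, 6, 8}; fixed.
Sat(A[valid U idle]) = {4, 6, 8}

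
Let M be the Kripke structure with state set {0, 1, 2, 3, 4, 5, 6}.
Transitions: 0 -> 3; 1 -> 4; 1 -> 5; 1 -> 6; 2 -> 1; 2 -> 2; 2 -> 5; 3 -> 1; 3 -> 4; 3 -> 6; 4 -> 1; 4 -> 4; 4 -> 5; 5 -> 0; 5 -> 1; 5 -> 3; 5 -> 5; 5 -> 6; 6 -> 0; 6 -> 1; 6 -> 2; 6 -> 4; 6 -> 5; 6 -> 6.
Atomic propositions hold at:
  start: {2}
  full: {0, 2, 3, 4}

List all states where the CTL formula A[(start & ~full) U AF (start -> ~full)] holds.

{0, 1, 3, 4, 5, 6}

Sat(~full) = {1, 5, 6}
Sat(start & ~full) = ∅
Sat(start -> ~full) = {0, 1, 3, 4, 5, 6}
AF (start -> ~full): least fixpoint, start Z0 = {0, 1, 3, 4, 5, 6}, add states with every successor in Z. Already a fixed point.
Sat(AF (start -> ~full)) = {0, 1, 3, 4, 5, 6}
A[(start & ~full) U AF (start -> ~full)]: least fixpoint, start Z0 = Sat(AF (start -> ~full)) = {0, 1, 3, 4, 5, 6}, add states in Sat(start & ~full) with every successor in Z. Already a fixed point.
Sat(A[(start & ~full) U AF (start -> ~full)]) = {0, 1, 3, 4, 5, 6}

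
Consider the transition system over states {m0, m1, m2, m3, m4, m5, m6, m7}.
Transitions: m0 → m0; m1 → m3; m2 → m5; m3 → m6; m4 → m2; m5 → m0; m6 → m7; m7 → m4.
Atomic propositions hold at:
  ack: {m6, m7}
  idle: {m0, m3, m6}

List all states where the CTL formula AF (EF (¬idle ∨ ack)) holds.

Sat(¬idle) = {m1, m2, m4, m5, m7}
Sat(¬idle ∨ ack) = {m1, m2, m4, m5, m6, m7}
EF (¬idle ∨ ack): least fixpoint, start Z0 = {m1, m2, m4, m5, m6, m7}, add states with some successor in Z. Z1 = {m1, m2, m3, m4, m5, m6, m7}; fixed.
Sat(EF (¬idle ∨ ack)) = {m1, m2, m3, m4, m5, m6, m7}
AF (EF (¬idle ∨ ack)): least fixpoint, start Z0 = {m1, m2, m3, m4, m5, m6, m7}, add states with every successor in Z. Already a fixed point.
Sat(AF (EF (¬idle ∨ ack))) = {m1, m2, m3, m4, m5, m6, m7}

{m1, m2, m3, m4, m5, m6, m7}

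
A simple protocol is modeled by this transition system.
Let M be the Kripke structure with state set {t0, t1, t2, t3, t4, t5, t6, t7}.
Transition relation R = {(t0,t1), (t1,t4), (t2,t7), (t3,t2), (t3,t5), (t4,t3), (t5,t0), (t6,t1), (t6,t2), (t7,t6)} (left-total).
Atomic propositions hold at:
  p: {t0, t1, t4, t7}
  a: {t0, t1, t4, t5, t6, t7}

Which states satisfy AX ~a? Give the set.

Sat(~a) = {t2, t3}
Sat(AX ~a) = {s : every successor in {t2, t3}} = {t4}

{t4}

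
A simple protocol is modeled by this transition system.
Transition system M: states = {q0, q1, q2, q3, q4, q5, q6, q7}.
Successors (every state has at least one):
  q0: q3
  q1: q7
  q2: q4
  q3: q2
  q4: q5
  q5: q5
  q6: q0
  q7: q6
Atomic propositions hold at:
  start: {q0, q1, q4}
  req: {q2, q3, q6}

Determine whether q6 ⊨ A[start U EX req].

No

Sat(EX req) = {s : some successor in {q2, q3, q6}} = {q0, q3, q7}
A[start U EX req]: least fixpoint, start Z0 = Sat(EX req) = {q0, q3, q7}, add states in Sat(start) with every successor in Z. Z1 = {q0, q1, q3, q7}; fixed.
Sat(A[start U EX req]) = {q0, q1, q3, q7}
q6 ∉ Sat(A[start U EX req]) = {q0, q1, q3, q7}, so the formula does not hold at q6.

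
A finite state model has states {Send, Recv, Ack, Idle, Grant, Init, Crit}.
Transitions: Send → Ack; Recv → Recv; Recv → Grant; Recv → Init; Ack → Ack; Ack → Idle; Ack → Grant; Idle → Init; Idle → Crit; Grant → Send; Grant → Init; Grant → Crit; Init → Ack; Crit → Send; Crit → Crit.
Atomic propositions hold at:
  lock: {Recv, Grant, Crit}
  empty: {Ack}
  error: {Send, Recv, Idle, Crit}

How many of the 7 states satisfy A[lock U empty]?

1

A[lock U empty]: least fixpoint, start Z0 = Sat(empty) = {Ack}, add states in Sat(lock) with every successor in Z. Already a fixed point.
Sat(A[lock U empty]) = {Ack}
|Sat(A[lock U empty])| = |{Ack}| = 1.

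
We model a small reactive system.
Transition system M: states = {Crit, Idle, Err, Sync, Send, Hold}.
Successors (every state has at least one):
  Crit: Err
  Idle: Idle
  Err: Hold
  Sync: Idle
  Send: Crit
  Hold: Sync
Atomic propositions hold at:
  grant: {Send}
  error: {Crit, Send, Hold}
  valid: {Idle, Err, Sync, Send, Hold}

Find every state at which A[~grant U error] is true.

{Crit, Err, Send, Hold}

Sat(~grant) = {Crit, Idle, Err, Sync, Hold}
A[~grant U error]: least fixpoint, start Z0 = Sat(error) = {Crit, Send, Hold}, add states in Sat(~grant) with every successor in Z. Z1 = {Crit, Err, Send, Hold}; fixed.
Sat(A[~grant U error]) = {Crit, Err, Send, Hold}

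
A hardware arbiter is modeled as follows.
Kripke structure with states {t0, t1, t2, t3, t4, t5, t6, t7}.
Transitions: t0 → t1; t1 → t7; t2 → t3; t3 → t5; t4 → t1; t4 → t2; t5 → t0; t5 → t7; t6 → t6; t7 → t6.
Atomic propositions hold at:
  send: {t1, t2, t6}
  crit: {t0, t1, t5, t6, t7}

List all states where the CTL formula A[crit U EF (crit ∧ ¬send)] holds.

Sat(¬send) = {t0, t3, t4, t5, t7}
Sat(crit ∧ ¬send) = {t0, t5, t7}
EF (crit ∧ ¬send): least fixpoint, start Z0 = {t0, t5, t7}, add states with some successor in Z. Z1 = {t0, t1, t3, t5, t7}; Z2 = {t0, t1, t2, t3, t4, t5, t7}; fixed.
Sat(EF (crit ∧ ¬send)) = {t0, t1, t2, t3, t4, t5, t7}
A[crit U EF (crit ∧ ¬send)]: least fixpoint, start Z0 = Sat(EF (crit ∧ ¬send)) = {t0, t1, t2, t3, t4, t5, t7}, add states in Sat(crit) with every successor in Z. Already a fixed point.
Sat(A[crit U EF (crit ∧ ¬send)]) = {t0, t1, t2, t3, t4, t5, t7}

{t0, t1, t2, t3, t4, t5, t7}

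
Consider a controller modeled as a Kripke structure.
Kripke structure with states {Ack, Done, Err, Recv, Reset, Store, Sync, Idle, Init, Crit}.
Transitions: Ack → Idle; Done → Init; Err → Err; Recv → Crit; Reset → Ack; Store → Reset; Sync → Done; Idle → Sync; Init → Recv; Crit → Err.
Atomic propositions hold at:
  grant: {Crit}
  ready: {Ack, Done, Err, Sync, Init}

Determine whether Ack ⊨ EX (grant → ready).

Sat(grant → ready) = {Ack, Done, Err, Recv, Reset, Store, Sync, Idle, Init}
Sat(EX (grant → ready)) = {s : some successor in {Ack, Done, Err, Recv, Reset, Store, Sync, Idle, Init}} = {Ack, Done, Err, Reset, Store, Sync, Idle, Init, Crit}
Ack ∈ Sat(EX (grant → ready)) = {Ack, Done, Err, Reset, Store, Sync, Idle, Init, Crit}, so the formula holds at Ack.

Yes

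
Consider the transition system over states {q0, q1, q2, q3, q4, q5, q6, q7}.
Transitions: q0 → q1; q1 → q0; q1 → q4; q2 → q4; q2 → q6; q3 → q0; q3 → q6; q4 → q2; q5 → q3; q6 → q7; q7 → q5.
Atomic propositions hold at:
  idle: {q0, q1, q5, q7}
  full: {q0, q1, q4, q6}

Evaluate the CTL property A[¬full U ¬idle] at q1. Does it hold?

Sat(¬full) = {q2, q3, q5, q7}
Sat(¬idle) = {q2, q3, q4, q6}
A[¬full U ¬idle]: least fixpoint, start Z0 = Sat(¬idle) = {q2, q3, q4, q6}, add states in Sat(¬full) with every successor in Z. Z1 = {q2, q3, q4, q5, q6}; Z2 = {q2, q3, q4, q5, q6, q7}; fixed.
Sat(A[¬full U ¬idle]) = {q2, q3, q4, q5, q6, q7}
q1 ∉ Sat(A[¬full U ¬idle]) = {q2, q3, q4, q5, q6, q7}, so the formula does not hold at q1.

No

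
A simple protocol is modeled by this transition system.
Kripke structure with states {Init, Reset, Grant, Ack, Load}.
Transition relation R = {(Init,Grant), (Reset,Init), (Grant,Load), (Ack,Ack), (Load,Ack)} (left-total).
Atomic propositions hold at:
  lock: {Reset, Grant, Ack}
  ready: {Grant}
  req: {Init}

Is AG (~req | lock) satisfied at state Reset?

Sat(~req) = {Reset, Grant, Ack, Load}
Sat(~req | lock) = {Reset, Grant, Ack, Load}
AG (~req | lock): greatest fixpoint, start Z0 = {Reset, Grant, Ack, Load}, keep only states in Sat with every successor in Z. Z1 = {Grant, Ack, Load}; fixed.
Sat(AG (~req | lock)) = {Grant, Ack, Load}
Reset ∉ Sat(AG (~req | lock)) = {Grant, Ack, Load}, so the formula does not hold at Reset.

No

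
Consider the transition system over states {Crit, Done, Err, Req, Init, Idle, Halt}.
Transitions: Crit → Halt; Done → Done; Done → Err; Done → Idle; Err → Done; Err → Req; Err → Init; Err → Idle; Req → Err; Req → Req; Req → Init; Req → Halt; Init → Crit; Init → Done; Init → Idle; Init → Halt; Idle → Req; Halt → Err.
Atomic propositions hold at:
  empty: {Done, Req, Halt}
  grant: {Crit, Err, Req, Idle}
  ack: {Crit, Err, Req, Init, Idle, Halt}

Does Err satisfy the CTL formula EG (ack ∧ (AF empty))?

AF empty: least fixpoint, start Z0 = {Done, Req, Halt}, add states with every successor in Z. Z1 = {Crit, Done, Req, Idle, Halt}; Z2 = {Crit, Done, Req, Init, Idle, Halt}; Z3 = {Crit, Done, Err, Req, Init, Idle, Halt}; fixed.
Sat(AF empty) = {Crit, Done, Err, Req, Init, Idle, Halt}
Sat(ack ∧ (AF empty)) = {Crit, Err, Req, Init, Idle, Halt}
EG (ack ∧ (AF empty)): greatest fixpoint, start Z0 = {Crit, Err, Req, Init, Idle, Halt}, keep only states in Sat with some successor in Z. Already a fixed point.
Sat(EG (ack ∧ (AF empty))) = {Crit, Err, Req, Init, Idle, Halt}
Err ∈ Sat(EG (ack ∧ (AF empty))) = {Crit, Err, Req, Init, Idle, Halt}, so the formula holds at Err.

Yes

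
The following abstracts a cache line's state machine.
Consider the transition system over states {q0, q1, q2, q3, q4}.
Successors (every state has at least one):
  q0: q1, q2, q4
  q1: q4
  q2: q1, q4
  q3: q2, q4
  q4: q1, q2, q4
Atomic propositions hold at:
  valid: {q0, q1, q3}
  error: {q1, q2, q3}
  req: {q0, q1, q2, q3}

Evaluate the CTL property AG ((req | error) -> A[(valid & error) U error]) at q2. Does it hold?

Yes

Sat(req | error) = {q0, q1, q2, q3}
Sat(valid & error) = {q1, q3}
A[(valid & error) U error]: least fixpoint, start Z0 = Sat(error) = {q1, q2, q3}, add states in Sat(valid & error) with every successor in Z. Already a fixed point.
Sat(A[(valid & error) U error]) = {q1, q2, q3}
Sat((req | error) -> A[(valid & error) U error]) = {q1, q2, q3, q4}
AG ((req | error) -> A[(valid & error) U error]): greatest fixpoint, start Z0 = {q1, q2, q3, q4}, keep only states in Sat with every successor in Z. Already a fixed point.
Sat(AG ((req | error) -> A[(valid & error) U error])) = {q1, q2, q3, q4}
q2 ∈ Sat(AG ((req | error) -> A[(valid & error) U error])) = {q1, q2, q3, q4}, so the formula holds at q2.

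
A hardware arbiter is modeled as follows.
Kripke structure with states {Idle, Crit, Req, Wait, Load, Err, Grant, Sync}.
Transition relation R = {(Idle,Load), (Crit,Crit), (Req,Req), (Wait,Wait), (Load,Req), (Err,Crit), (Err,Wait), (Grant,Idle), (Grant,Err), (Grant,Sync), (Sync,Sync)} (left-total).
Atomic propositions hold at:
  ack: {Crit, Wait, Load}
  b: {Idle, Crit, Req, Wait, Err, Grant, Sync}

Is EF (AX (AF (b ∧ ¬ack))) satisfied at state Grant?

Yes

Sat(¬ack) = {Idle, Req, Err, Grant, Sync}
Sat(b ∧ ¬ack) = {Idle, Req, Err, Grant, Sync}
AF (b ∧ ¬ack): least fixpoint, start Z0 = {Idle, Req, Err, Grant, Sync}, add states with every successor in Z. Z1 = {Idle, Req, Load, Err, Grant, Sync}; fixed.
Sat(AF (b ∧ ¬ack)) = {Idle, Req, Load, Err, Grant, Sync}
Sat(AX (AF (b ∧ ¬ack))) = {s : every successor in {Idle, Req, Load, Err, Grant, Sync}} = {Idle, Req, Load, Grant, Sync}
EF (AX (AF (b ∧ ¬ack))): least fixpoint, start Z0 = {Idle, Req, Load, Grant, Sync}, add states with some successor in Z. Already a fixed point.
Sat(EF (AX (AF (b ∧ ¬ack)))) = {Idle, Req, Load, Grant, Sync}
Grant ∈ Sat(EF (AX (AF (b ∧ ¬ack)))) = {Idle, Req, Load, Grant, Sync}, so the formula holds at Grant.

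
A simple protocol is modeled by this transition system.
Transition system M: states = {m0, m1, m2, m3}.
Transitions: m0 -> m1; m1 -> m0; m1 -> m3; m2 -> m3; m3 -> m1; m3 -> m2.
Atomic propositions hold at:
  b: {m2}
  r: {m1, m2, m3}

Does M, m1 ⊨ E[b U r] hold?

Yes

E[b U r]: least fixpoint, start Z0 = Sat(r) = {m1, m2, m3}, add states in Sat(b) with some successor in Z. Already a fixed point.
Sat(E[b U r]) = {m1, m2, m3}
m1 ∈ Sat(E[b U r]) = {m1, m2, m3}, so the formula holds at m1.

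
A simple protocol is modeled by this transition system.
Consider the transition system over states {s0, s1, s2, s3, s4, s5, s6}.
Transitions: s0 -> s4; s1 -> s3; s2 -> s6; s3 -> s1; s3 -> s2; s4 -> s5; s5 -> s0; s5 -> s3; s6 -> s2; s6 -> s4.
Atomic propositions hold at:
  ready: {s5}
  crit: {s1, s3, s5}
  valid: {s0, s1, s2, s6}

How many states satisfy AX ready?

Sat(AX ready) = {s : every successor in {s5}} = {s4}
|Sat(AX ready)| = |{s4}| = 1.

1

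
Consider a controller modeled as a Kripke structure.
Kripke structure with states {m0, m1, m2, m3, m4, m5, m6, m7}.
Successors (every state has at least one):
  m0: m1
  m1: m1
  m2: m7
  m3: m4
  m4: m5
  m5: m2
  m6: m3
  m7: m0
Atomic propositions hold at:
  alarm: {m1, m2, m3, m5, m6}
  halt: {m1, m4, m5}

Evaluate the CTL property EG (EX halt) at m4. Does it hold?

Sat(EX halt) = {s : some successor in {m1, m4, m5}} = {m0, m1, m3, m4}
EG (EX halt): greatest fixpoint, start Z0 = {m0, m1, m3, m4}, keep only states in Sat with some successor in Z. Z1 = {m0, m1, m3}; Z2 = {m0, m1}; fixed.
Sat(EG (EX halt)) = {m0, m1}
m4 ∉ Sat(EG (EX halt)) = {m0, m1}, so the formula does not hold at m4.

No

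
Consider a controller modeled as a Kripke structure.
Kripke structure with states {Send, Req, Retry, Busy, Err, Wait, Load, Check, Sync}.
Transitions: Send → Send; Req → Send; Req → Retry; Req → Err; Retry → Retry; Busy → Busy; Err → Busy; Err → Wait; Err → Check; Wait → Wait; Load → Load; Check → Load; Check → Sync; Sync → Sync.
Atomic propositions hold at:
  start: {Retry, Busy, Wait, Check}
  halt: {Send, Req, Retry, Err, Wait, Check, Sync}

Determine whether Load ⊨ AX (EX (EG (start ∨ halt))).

Sat(start ∨ halt) = {Send, Req, Retry, Busy, Err, Wait, Check, Sync}
EG (start ∨ halt): greatest fixpoint, start Z0 = {Send, Req, Retry, Busy, Err, Wait, Check, Sync}, keep only states in Sat with some successor in Z. Already a fixed point.
Sat(EG (start ∨ halt)) = {Send, Req, Retry, Busy, Err, Wait, Check, Sync}
Sat(EX (EG (start ∨ halt))) = {s : some successor in {Send, Req, Retry, Busy, Err, Wait, Check, Sync}} = {Send, Req, Retry, Busy, Err, Wait, Check, Sync}
Sat(AX (EX (EG (start ∨ halt)))) = {s : every successor in {Send, Req, Retry, Busy, Err, Wait, Check, Sync}} = {Send, Req, Retry, Busy, Err, Wait, Sync}
Load ∉ Sat(AX (EX (EG (start ∨ halt)))) = {Send, Req, Retry, Busy, Err, Wait, Sync}, so the formula does not hold at Load.

No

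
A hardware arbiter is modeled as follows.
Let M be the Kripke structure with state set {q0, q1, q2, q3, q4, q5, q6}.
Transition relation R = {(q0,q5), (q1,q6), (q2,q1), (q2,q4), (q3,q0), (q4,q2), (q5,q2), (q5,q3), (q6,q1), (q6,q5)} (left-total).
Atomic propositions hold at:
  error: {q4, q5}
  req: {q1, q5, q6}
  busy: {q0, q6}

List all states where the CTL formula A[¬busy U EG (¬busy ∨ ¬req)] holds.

Sat(¬busy) = {q1, q2, q3, q4, q5}
Sat(¬req) = {q0, q2, q3, q4}
Sat(¬busy ∨ ¬req) = {q0, q1, q2, q3, q4, q5}
EG (¬busy ∨ ¬req): greatest fixpoint, start Z0 = {q0, q1, q2, q3, q4, q5}, keep only states in Sat with some successor in Z. Z1 = {q0, q2, q3, q4, q5}; fixed.
Sat(EG (¬busy ∨ ¬req)) = {q0, q2, q3, q4, q5}
A[¬busy U EG (¬busy ∨ ¬req)]: least fixpoint, start Z0 = Sat(EG (¬busy ∨ ¬req)) = {q0, q2, q3, q4, q5}, add states in Sat(¬busy) with every successor in Z. Already a fixed point.
Sat(A[¬busy U EG (¬busy ∨ ¬req)]) = {q0, q2, q3, q4, q5}

{q0, q2, q3, q4, q5}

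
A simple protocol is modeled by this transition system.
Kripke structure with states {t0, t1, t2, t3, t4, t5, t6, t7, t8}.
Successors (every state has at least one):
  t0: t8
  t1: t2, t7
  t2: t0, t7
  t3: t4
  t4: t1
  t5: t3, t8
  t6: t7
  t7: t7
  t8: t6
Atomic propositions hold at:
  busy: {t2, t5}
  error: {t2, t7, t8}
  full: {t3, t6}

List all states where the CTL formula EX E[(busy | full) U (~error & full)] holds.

{t5, t8}

Sat(busy | full) = {t2, t3, t5, t6}
Sat(~error) = {t0, t1, t3, t4, t5, t6}
Sat(~error & full) = {t3, t6}
E[(busy | full) U (~error & full)]: least fixpoint, start Z0 = Sat((~error & full)) = {t3, t6}, add states in Sat(busy | full) with some successor in Z. Z1 = {t3, t5, t6}; fixed.
Sat(E[(busy | full) U (~error & full)]) = {t3, t5, t6}
Sat(EX E[(busy | full) U (~error & full)]) = {s : some successor in {t3, t5, t6}} = {t5, t8}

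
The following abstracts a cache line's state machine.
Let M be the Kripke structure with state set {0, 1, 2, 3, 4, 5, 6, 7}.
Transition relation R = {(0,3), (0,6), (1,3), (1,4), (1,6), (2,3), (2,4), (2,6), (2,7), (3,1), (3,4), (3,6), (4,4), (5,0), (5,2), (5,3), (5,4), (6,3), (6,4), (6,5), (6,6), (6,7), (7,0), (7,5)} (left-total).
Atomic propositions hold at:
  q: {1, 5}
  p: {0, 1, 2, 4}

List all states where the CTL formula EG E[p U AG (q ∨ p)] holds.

{1, 2, 4}

Sat(q ∨ p) = {0, 1, 2, 4, 5}
AG (q ∨ p): greatest fixpoint, start Z0 = {0, 1, 2, 4, 5}, keep only states in Sat with every successor in Z. Z1 = {4}; fixed.
Sat(AG (q ∨ p)) = {4}
E[p U AG (q ∨ p)]: least fixpoint, start Z0 = Sat(AG (q ∨ p)) = {4}, add states in Sat(p) with some successor in Z. Z1 = {1, 2, 4}; fixed.
Sat(E[p U AG (q ∨ p)]) = {1, 2, 4}
EG E[p U AG (q ∨ p)]: greatest fixpoint, start Z0 = {1, 2, 4}, keep only states in Sat with some successor in Z. Already a fixed point.
Sat(EG E[p U AG (q ∨ p)]) = {1, 2, 4}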